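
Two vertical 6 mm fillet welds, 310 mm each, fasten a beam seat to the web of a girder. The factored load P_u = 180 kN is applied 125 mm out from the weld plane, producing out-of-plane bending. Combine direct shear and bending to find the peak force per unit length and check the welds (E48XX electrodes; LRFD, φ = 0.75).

E48XX → F_EXX = 480 MPa.
L_w = 2 × 310 = 620 mm; section modulus (unit throat) S = 2 × L²/6 = 32030 mm².
Direct shear f_v = P/L_w = 180×10³/620 = 290.3 N/mm.
Moment M = P × e = 180×10³ × 125 = 22500000 N·mm; bending f_b = M/S = 702.4 N/mm.
f_max = √(f_v² + f_b²) = √(290.3² + 702.4²) = 760 N/mm.
φr_n = 0.75 × 0.6 × 480 × (0.707 × 6) = 916.3 N/mm → adequate.

f_max ≈ 760 N/mm; adequate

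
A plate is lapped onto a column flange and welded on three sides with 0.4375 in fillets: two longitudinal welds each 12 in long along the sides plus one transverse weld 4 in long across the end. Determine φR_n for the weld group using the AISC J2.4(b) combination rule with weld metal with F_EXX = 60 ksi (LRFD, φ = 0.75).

φR_n ≈ 234 kip

t_e = 0.707 × 0.4375 = 0.3093 in.
R_nwl = 0.6 × 60 × 0.3093 × 24 = 267.2 kip (longitudinal, 2 welds).
R_nwt = 0.6 × 60 × 0.3093 × 4 = 44.54 kip (transverse, base value).
(i) R_nwl + R_nwt = 311.8 kip; (ii) 0.85 R_nwl + 1.5 R_nwt = 294 kip.
R_n = max = 311.8 kip [governs: (i)]; φR_n = 233.8 kip.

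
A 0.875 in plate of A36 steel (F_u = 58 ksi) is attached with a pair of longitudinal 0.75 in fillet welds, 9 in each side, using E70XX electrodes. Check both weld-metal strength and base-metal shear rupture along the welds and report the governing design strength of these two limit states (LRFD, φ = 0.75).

φR_n ≈ 301 kip (weld metal governs)

E70XX → F_EXX = 70 ksi.
t_e = 0.707 × 0.75 = 0.5302 in; L = 18 in.
Weld metal: φR_n = 0.75 × 0.6 × 70 × 0.5302 × 18 = 300.7 kip.
Base metal (shear rupture): φR_n = 0.75 × 0.6 × 58 × 0.875 × 18 = 411.1 kip.
Governing: weld metal.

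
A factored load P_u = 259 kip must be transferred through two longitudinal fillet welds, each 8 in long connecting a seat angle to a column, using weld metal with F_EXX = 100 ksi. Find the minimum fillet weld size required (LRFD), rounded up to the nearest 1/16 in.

Total weld length L = 16 in.
Required throat t_e = P_u / (φ × 0.6 F_EXX × L) = 259 / (0.75 × 0.6 × 100 × 16) = 0.3597 in.
Required leg w = t_e / 0.707 = 0.5088 in → use 9/16 in.

w = 9/16 in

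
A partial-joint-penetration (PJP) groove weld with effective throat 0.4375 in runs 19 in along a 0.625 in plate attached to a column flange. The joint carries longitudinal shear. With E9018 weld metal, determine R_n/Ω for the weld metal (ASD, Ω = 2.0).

R_n/Ω ≈ 224 kip

E90XX → F_EXX = 90 ksi.
Effective throat (given) t_e = 0.4375 in.
A_we = 0.4375 × 19 = 8.312 in².
F_nw = 0.6 F_EXX = 54 ksi.
R_n/Ω = (54 × 8.312) / 2.0 = 224.4 kip.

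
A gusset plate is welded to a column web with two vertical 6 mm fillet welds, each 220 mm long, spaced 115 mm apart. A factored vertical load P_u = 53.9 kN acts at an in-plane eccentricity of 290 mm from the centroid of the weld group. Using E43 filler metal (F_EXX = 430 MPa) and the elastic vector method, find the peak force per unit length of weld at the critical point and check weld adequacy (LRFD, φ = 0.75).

Total weld length L_w = 440 mm. Treat welds as unit-width lines.
Polar moment about centroid: J = 2[d³/12 + d(b/2)²] = 2[220³/12 + 220×57.5²] = 3229000 mm³.
Direct shear f_v = P/L_w = 53.9×10³ / 440 = 122.5 N/mm (vertical).
Torsion M = P·e = 53.9×10³ × 290 = 15631000 N·mm.
Critical point at (x, y) = (57.5, 110) from centroid. f_tx = M·y/J = 532.4 N/mm; f_ty = M·x/J = 278.3 N/mm.
Resultant f_max = √[f_tx² + (f_v + f_ty)²] = √[532.4² + (122.5 + 278.3)²] = 666.4 N/mm.
Capacity per unit length: φr_n = 0.75 × 0.6 × 430 × (0.707 × 6) = 820.8 N/mm.
666.4 ≤ 820.8 → adequate.

f_max ≈ 666 N/mm; adequate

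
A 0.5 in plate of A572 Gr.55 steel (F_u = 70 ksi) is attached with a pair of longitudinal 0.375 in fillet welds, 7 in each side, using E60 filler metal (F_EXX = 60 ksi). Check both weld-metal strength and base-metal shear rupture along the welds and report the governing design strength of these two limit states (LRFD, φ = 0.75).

t_e = 0.707 × 0.375 = 0.2651 in; L = 14 in.
Weld metal: φR_n = 0.75 × 0.6 × 60 × 0.2651 × 14 = 100.2 kip.
Base metal (shear rupture): φR_n = 0.75 × 0.6 × 70 × 0.5 × 14 = 220.5 kip.
Governing: weld metal.

φR_n ≈ 100 kip (weld metal governs)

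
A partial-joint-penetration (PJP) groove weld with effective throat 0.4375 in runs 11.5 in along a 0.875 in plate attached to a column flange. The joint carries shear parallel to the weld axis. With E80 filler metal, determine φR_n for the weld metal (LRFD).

φR_n ≈ 181 kips

E80XX → F_EXX = 80 ksi.
Effective throat (given) t_e = 0.4375 in.
A_we = 0.4375 × 11.5 = 5.031 in².
F_nw = 0.6 F_EXX = 48 ksi.
φR_n = 0.75 × 48 × 5.031 = 181.1 kips.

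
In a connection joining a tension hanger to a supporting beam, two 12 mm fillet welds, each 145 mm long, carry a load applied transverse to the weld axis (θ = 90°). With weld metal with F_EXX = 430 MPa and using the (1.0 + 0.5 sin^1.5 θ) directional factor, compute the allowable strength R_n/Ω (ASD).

R_n/Ω ≈ 476 kN

t_e = 0.707 × 12 = 8.484 mm; A_we = 8.484 × 290 = 2460 mm².
Directional factor: 1.0 + 0.5 sin^1.5(90°) = 1.5.
F_nw = 0.6 × 430 × 1.5 = 387 MPa.
R_n/Ω = (387 × 2460) / 2.0 × 10⁻³ = 476.1 kN.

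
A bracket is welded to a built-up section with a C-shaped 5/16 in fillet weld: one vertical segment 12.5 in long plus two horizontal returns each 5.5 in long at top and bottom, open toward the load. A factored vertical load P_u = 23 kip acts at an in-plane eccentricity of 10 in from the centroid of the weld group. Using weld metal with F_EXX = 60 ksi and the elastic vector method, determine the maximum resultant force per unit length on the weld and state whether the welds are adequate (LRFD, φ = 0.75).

Total weld length L_w = 23.5 in. Treat welds as unit-width lines.
Centroid: x̄ = 2×5.5×2.75 / 23.5 = 1.287 in from the vertical weld.
Polar moment about centroid: J = I_x + I_y = [12.5³/12 + 2×5.5×6.25²] + [12.5×1.287² + 2(5.5³/12 + 5.5×1.463²)] = 664.4 in³.
Direct shear f_v = P/L_w = 23 / 23.5 = 0.9787 kip/in (vertical).
Torsion M = P·e = 23 × 10 = 230 kip·in.
Critical point at (x, y) = (4.213, 6.25) from centroid. f_tx = M·y/J = 2.164 kip/in; f_ty = M·x/J = 1.458 kip/in.
Resultant f_max = √[f_tx² + (f_v + f_ty)²] = √[2.164² + (0.9787 + 1.458)²] = 3.259 kip/in.
Capacity per unit length: φr_n = 0.75 × 0.6 × 60 × (0.707 × 0.3125) = 5.965 kip/in.
3.259 ≤ 5.965 → adequate.

f_max ≈ 3.26 kip/in; adequate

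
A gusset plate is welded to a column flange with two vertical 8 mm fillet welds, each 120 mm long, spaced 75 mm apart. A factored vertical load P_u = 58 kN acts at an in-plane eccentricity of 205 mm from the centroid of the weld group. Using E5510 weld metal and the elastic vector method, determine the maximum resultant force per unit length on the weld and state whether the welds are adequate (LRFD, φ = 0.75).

f_max ≈ 1490 N/mm; NOT adequate

E55XX → F_EXX = 550 MPa.
Total weld length L_w = 240 mm. Treat welds as unit-width lines.
Polar moment about centroid: J = 2[d³/12 + d(b/2)²] = 2[120³/12 + 120×37.5²] = 625500 mm³.
Direct shear f_v = P/L_w = 58×10³ / 240 = 241.7 N/mm (vertical).
Torsion M = P·e = 58×10³ × 205 = 11890000 N·mm.
Critical point at (x, y) = (37.5, 60) from centroid. f_tx = M·y/J = 1141 N/mm; f_ty = M·x/J = 712.8 N/mm.
Resultant f_max = √[f_tx² + (f_v + f_ty)²] = √[1141² + (241.7 + 712.8)²] = 1487 N/mm.
Capacity per unit length: φr_n = 0.75 × 0.6 × 550 × (0.707 × 8) = 1400 N/mm.
1487 > 1400 → NOT adequate.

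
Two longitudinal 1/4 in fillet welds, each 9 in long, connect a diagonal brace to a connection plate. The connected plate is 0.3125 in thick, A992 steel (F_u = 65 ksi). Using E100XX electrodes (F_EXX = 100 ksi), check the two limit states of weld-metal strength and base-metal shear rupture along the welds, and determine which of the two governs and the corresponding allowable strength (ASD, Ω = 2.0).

t_e = 0.707 × 0.25 = 0.1767 in; L = 18 in.
Weld metal: R_n/Ω = (1/2.0) × 0.6 × 100 × 0.1767 × 18 = 95.44 kip.
Base metal (shear rupture): R_n/Ω = (1/2.0) × 0.6 × 65 × 0.3125 × 18 = 109.7 kip.
Governing: weld metal.

R_n/Ω ≈ 95.4 kip (weld metal governs)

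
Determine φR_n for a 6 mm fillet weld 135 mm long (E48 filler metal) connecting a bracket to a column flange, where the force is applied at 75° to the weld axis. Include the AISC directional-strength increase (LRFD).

φR_n ≈ 182 kN

E48XX → F_EXX = 480 MPa.
t_e = 0.707 × 6 = 4.242 mm; A_we = 4.242 × 135 = 572.7 mm².
Directional factor: 1.0 + 0.5 sin^1.5(75°) = 1.475.
F_nw = 0.6 × 480 × 1.475 = 424.7 MPa.
φR_n = 0.75 × 424.7 × 572.7 × 10⁻³ = 182.4 kN.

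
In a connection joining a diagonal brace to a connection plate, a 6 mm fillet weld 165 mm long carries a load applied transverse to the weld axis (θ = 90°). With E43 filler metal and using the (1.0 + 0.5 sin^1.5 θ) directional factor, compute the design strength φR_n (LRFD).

E43XX → F_EXX = 430 MPa.
t_e = 0.707 × 6 = 4.242 mm; A_we = 4.242 × 165 = 699.9 mm².
Directional factor: 1.0 + 0.5 sin^1.5(90°) = 1.5.
F_nw = 0.6 × 430 × 1.5 = 387 MPa.
φR_n = 0.75 × 387 × 699.9 × 10⁻³ = 203.2 kN.

φR_n ≈ 203 kN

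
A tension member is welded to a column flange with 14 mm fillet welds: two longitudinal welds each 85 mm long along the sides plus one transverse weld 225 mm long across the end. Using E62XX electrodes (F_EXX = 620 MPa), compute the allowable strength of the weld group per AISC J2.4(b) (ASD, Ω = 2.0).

t_e = 0.707 × 14 = 9.898 mm.
R_nwl = 0.6 × 620 × 9.898 × 170 × 10⁻³ = 625.9 kN (longitudinal, 2 welds).
R_nwt = 0.6 × 620 × 9.898 × 225 × 10⁻³ = 828.5 kN (transverse, base value).
(i) R_nwl + R_nwt = 1454 kN; (ii) 0.85 R_nwl + 1.5 R_nwt = 1775 kN.
R_n = max = 1775 kN [governs: (ii)]; R_n/Ω = 887.4 kN.

R_n/Ω ≈ 887 kN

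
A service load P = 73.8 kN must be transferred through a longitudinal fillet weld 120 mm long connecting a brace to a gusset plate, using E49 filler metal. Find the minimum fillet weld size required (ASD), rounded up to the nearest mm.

w = 6 mm

E49XX → F_EXX = 490 MPa.
Total weld length L = 120 mm.
Required throat t_e = P × Ω / (0.6 F_EXX × L) = 73.8 × 2.0 / (0.6 × 490 × 120 × 10⁻³) = 4.184 mm.
Required leg w = t_e / 0.707 = 5.918 mm → use 6 mm.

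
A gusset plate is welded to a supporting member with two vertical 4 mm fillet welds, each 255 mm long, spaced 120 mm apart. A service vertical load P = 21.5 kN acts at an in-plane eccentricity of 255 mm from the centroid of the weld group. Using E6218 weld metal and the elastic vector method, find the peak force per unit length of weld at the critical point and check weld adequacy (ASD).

f_max ≈ 190 N/mm; adequate

E62XX → F_EXX = 620 MPa.
Total weld length L_w = 510 mm. Treat welds as unit-width lines.
Polar moment about centroid: J = 2[d³/12 + d(b/2)²] = 2[255³/12 + 255×60²] = 4600000 mm³.
Direct shear f_v = P/L_w = 21.5×10³ / 510 = 42.16 N/mm (vertical).
Torsion M = P·e = 21.5×10³ × 255 = 5482500 N·mm.
Critical point at (x, y) = (60, 127.5) from centroid. f_tx = M·y/J = 152 N/mm; f_ty = M·x/J = 71.52 N/mm.
Resultant f_max = √[f_tx² + (f_v + f_ty)²] = √[152² + (42.16 + 71.52)²] = 189.8 N/mm.
Capacity per unit length: r_n/Ω = (1/2.0) × 0.6 × 620 × (0.707 × 4) = 526 N/mm.
189.8 ≤ 526 → adequate.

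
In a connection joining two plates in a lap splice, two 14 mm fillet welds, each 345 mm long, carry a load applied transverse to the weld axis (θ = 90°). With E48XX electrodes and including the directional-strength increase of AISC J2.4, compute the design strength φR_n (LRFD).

φR_n ≈ 2210 kN

E48XX → F_EXX = 480 MPa.
t_e = 0.707 × 14 = 9.898 mm; A_we = 9.898 × 690 = 6830 mm².
Directional factor: 1.0 + 0.5 sin^1.5(90°) = 1.5.
F_nw = 0.6 × 480 × 1.5 = 432 MPa.
φR_n = 0.75 × 432 × 6830 × 10⁻³ = 2213 kN.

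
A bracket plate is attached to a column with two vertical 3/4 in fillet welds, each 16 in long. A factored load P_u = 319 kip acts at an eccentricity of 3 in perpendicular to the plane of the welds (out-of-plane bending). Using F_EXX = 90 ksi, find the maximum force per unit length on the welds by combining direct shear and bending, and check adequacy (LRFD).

f_max ≈ 15 kip/in; adequate

L_w = 2 × 16 = 32 in; section modulus (unit throat) S = 2 × L²/6 = 85.33 in².
Direct shear f_v = P/L_w = 319/32 = 9.969 kip/in.
Moment M = P × e = 319 × 3 = 957 kip·in; bending f_b = M/S = 11.21 kip/in.
f_max = √(f_v² + f_b²) = √(9.969² + 11.21²) = 15 kip/in.
φr_n = 0.75 × 0.6 × 90 × (0.707 × 0.75) = 21.48 kip/in → adequate.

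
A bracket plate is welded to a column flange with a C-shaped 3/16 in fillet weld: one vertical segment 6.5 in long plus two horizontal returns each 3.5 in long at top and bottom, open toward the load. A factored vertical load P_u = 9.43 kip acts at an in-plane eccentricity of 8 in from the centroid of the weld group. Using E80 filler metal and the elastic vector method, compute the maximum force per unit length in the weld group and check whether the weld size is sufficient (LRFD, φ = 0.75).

E80XX → F_EXX = 80 ksi.
Total weld length L_w = 13.5 in. Treat welds as unit-width lines.
Centroid: x̄ = 2×3.5×1.75 / 13.5 = 0.9074 in from the vertical weld.
Polar moment about centroid: J = I_x + I_y = [6.5³/12 + 2×3.5×3.25²] + [6.5×0.9074² + 2(3.5³/12 + 3.5×0.8426²)] = 114.3 in³.
Direct shear f_v = P/L_w = 9.43 / 13.5 = 0.6985 kip/in (vertical).
Torsion M = P·e = 9.43 × 8 = 75.44 kip·in.
Critical point at (x, y) = (2.593, 3.25) from centroid. f_tx = M·y/J = 2.145 kip/in; f_ty = M·x/J = 1.711 kip/in.
Resultant f_max = √[f_tx² + (f_v + f_ty)²] = √[2.145² + (0.6985 + 1.711)²] = 3.226 kip/in.
Capacity per unit length: φr_n = 0.75 × 0.6 × 80 × (0.707 × 0.1875) = 4.772 kip/in.
3.226 ≤ 4.772 → adequate.

f_max ≈ 3.23 kip/in; adequate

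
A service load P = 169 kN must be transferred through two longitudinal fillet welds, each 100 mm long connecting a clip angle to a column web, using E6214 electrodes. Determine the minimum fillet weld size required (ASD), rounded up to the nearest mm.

w = 7 mm

E62XX → F_EXX = 620 MPa.
Total weld length L = 200 mm.
Required throat t_e = P × Ω / (0.6 F_EXX × L) = 169 × 2.0 / (0.6 × 620 × 200 × 10⁻³) = 4.543 mm.
Required leg w = t_e / 0.707 = 6.426 mm → use 7 mm.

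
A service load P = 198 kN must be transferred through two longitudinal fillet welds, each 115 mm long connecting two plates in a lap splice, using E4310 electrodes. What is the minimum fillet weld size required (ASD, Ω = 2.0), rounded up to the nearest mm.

E43XX → F_EXX = 430 MPa.
Total weld length L = 230 mm.
Required throat t_e = P × Ω / (0.6 F_EXX × L) = 198 × 2.0 / (0.6 × 430 × 230 × 10⁻³) = 6.673 mm.
Required leg w = t_e / 0.707 = 9.439 mm → use 10 mm.

w = 10 mm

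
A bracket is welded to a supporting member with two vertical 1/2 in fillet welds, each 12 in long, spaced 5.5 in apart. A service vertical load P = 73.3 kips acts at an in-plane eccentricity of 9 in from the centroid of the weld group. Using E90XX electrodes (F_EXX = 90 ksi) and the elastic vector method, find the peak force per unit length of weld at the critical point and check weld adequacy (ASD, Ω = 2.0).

Total weld length L_w = 24 in. Treat welds as unit-width lines.
Polar moment about centroid: J = 2[d³/12 + d(b/2)²] = 2[12³/12 + 12×2.75²] = 469.5 in³.
Direct shear f_v = P/L_w = 73.3 / 24 = 3.054 kip/in (vertical).
Torsion M = P·e = 73.3 × 9 = 659.7 kip·in.
Critical point at (x, y) = (2.75, 6) from centroid. f_tx = M·y/J = 8.431 kip/in; f_ty = M·x/J = 3.864 kip/in.
Resultant f_max = √[f_tx² + (f_v + f_ty)²] = √[8.431² + (3.054 + 3.864)²] = 10.91 kip/in.
Capacity per unit length: r_n/Ω = (1/2.0) × 0.6 × 90 × (0.707 × 0.5) = 9.544 kip/in.
10.91 > 9.544 → NOT adequate.

f_max ≈ 10.9 kip/in; NOT adequate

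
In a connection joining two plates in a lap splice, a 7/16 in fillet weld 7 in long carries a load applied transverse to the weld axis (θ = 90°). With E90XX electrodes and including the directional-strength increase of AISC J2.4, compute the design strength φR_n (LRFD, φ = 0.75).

E90XX → F_EXX = 90 ksi.
t_e = 0.707 × 0.4375 = 0.3093 in; A_we = 0.3093 × 7 = 2.165 in².
Directional factor: 1.0 + 0.5 sin^1.5(90°) = 1.5.
F_nw = 0.6 × 90 × 1.5 = 81 ksi.
φR_n = 0.75 × 81 × 2.165 = 131.5 kips.

φR_n ≈ 132 kips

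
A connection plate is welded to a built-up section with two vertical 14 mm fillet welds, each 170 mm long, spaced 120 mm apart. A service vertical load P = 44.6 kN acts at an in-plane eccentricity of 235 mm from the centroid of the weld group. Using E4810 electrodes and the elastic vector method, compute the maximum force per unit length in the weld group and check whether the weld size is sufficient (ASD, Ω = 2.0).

E48XX → F_EXX = 480 MPa.
Total weld length L_w = 340 mm. Treat welds as unit-width lines.
Polar moment about centroid: J = 2[d³/12 + d(b/2)²] = 2[170³/12 + 170×60²] = 2043000 mm³.
Direct shear f_v = P/L_w = 44.6×10³ / 340 = 131.2 N/mm (vertical).
Torsion M = P·e = 44.6×10³ × 235 = 10481000 N·mm.
Critical point at (x, y) = (60, 85) from centroid. f_tx = M·y/J = 436.1 N/mm; f_ty = M·x/J = 307.8 N/mm.
Resultant f_max = √[f_tx² + (f_v + f_ty)²] = √[436.1² + (131.2 + 307.8)²] = 618.8 N/mm.
Capacity per unit length: r_n/Ω = (1/2.0) × 0.6 × 480 × (0.707 × 14) = 1425 N/mm.
618.8 ≤ 1425 → adequate.

f_max ≈ 619 N/mm; adequate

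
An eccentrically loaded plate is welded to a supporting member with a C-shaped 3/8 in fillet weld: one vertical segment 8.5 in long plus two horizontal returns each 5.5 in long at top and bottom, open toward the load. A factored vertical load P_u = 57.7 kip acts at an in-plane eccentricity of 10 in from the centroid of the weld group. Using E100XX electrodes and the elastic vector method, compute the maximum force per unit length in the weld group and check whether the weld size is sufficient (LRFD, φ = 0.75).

E100XX → F_EXX = 100 ksi.
Total weld length L_w = 19.5 in. Treat welds as unit-width lines.
Centroid: x̄ = 2×5.5×2.75 / 19.5 = 1.551 in from the vertical weld.
Polar moment about centroid: J = I_x + I_y = [8.5³/12 + 2×5.5×4.25²] + [8.5×1.551² + 2(5.5³/12 + 5.5×1.199²)] = 313.9 in³.
Direct shear f_v = P/L_w = 57.7 / 19.5 = 2.959 kip/in (vertical).
Torsion M = P·e = 57.7 × 10 = 577 kip·in.
Critical point at (x, y) = (3.949, 4.25) from centroid. f_tx = M·y/J = 7.813 kip/in; f_ty = M·x/J = 7.259 kip/in.
Resultant f_max = √[f_tx² + (f_v + f_ty)²] = √[7.813² + (2.959 + 7.259)²] = 12.86 kip/in.
Capacity per unit length: φr_n = 0.75 × 0.6 × 100 × (0.707 × 0.375) = 11.93 kip/in.
12.86 > 11.93 → NOT adequate.

f_max ≈ 12.9 kip/in; NOT adequate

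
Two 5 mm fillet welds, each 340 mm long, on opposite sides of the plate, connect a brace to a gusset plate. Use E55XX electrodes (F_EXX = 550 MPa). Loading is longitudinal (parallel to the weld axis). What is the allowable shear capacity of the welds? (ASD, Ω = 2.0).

R_n/Ω ≈ 397 kN

Effective throat t_e = 0.707 × 5 = 3.535 mm.
Total length L = 680 mm; A_we = 3.535 × 680 = 2404 mm².
F_nw = 0.6 F_EXX = 0.6 × 550 = 330 MPa.
R_n = 330 × 2404 × 10⁻³ = 793.3 kN; R_n/Ω = 793.3/2.0 = 396.6 kN.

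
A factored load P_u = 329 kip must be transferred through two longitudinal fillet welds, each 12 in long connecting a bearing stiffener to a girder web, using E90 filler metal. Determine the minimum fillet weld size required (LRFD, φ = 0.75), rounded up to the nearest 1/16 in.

w = 1/2 in

E90XX → F_EXX = 90 ksi.
Total weld length L = 24 in.
Required throat t_e = P_u / (φ × 0.6 F_EXX × L) = 329 / (0.75 × 0.6 × 90 × 24) = 0.3385 in.
Required leg w = t_e / 0.707 = 0.4788 in → use 1/2 in.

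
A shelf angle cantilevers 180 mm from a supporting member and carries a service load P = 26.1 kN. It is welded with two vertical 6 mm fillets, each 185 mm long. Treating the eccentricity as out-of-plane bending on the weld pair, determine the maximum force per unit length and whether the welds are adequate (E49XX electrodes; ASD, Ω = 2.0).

f_max ≈ 418 N/mm; adequate

E49XX → F_EXX = 490 MPa.
L_w = 2 × 185 = 370 mm; section modulus (unit throat) S = 2 × L²/6 = 11410 mm².
Direct shear f_v = P/L_w = 26.1×10³/370 = 70.54 N/mm.
Moment M = P × e = 26.1×10³ × 180 = 4698000 N·mm; bending f_b = M/S = 411.8 N/mm.
f_max = √(f_v² + f_b²) = √(70.54² + 411.8²) = 417.8 N/mm.
r_n/Ω = (1/2.0) × 0.6 × 490 × (0.707 × 6) = 623.6 N/mm → adequate.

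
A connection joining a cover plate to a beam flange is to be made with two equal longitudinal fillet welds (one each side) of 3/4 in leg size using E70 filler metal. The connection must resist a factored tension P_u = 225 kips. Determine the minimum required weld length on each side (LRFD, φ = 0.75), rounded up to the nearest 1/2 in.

L = 7 in on each side

E70XX → F_EXX = 70 ksi.
Throat t_e = 0.707 × 0.75 = 0.5302 in.
φr_n = 0.75 × 0.6 × 70 × 0.5302 = 16.7 kips/in.
L_req = P_u / φr_n = 225 / 16.7 = 13.47 in total.
Per side: 13.47 / 2 = 6.735 in.
Round up → use L = 7 in on each side.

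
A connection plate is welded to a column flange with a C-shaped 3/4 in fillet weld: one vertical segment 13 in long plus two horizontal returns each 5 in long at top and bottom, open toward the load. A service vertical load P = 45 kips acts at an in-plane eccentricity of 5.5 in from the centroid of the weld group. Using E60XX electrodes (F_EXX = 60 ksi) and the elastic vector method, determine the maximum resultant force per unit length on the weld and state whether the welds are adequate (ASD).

Total weld length L_w = 23 in. Treat welds as unit-width lines.
Centroid: x̄ = 2×5×2.5 / 23 = 1.087 in from the vertical weld.
Polar moment about centroid: J = I_x + I_y = [13³/12 + 2×5×6.5²] + [13×1.087² + 2(5³/12 + 5×1.413²)] = 661.7 in³.
Direct shear f_v = P/L_w = 45 / 23 = 1.957 kip/in (vertical).
Torsion M = P·e = 45 × 5.5 = 247.5 kip·in.
Critical point at (x, y) = (3.913, 6.5) from centroid. f_tx = M·y/J = 2.431 kip/in; f_ty = M·x/J = 1.464 kip/in.
Resultant f_max = √[f_tx² + (f_v + f_ty)²] = √[2.431² + (1.957 + 1.464)²] = 4.196 kip/in.
Capacity per unit length: r_n/Ω = (1/2.0) × 0.6 × 60 × (0.707 × 0.75) = 9.544 kip/in.
4.196 ≤ 9.544 → adequate.

f_max ≈ 4.2 kip/in; adequate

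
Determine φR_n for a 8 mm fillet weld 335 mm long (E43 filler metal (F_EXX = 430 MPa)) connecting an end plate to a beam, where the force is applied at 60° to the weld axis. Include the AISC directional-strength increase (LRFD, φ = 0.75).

φR_n ≈ 514 kN

t_e = 0.707 × 8 = 5.656 mm; A_we = 5.656 × 335 = 1895 mm².
Directional factor: 1.0 + 0.5 sin^1.5(60°) = 1.403.
F_nw = 0.6 × 430 × 1.403 = 362 MPa.
φR_n = 0.75 × 362 × 1895 × 10⁻³ = 514.4 kN.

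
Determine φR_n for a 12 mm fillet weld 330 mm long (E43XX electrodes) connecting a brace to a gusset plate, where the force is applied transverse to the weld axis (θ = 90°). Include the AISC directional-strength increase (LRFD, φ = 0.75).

E43XX → F_EXX = 430 MPa.
t_e = 0.707 × 12 = 8.484 mm; A_we = 8.484 × 330 = 2800 mm².
Directional factor: 1.0 + 0.5 sin^1.5(90°) = 1.5.
F_nw = 0.6 × 430 × 1.5 = 387 MPa.
φR_n = 0.75 × 387 × 2800 × 10⁻³ = 812.6 kN.

φR_n ≈ 813 kN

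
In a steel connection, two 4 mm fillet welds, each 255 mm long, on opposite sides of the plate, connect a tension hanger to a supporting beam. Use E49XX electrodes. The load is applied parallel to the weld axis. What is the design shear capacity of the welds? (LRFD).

E49XX → F_EXX = 490 MPa.
Effective throat t_e = 0.707 × 4 = 2.828 mm.
Total length L = 510 mm; A_we = 2.828 × 510 = 1442 mm².
F_nw = 0.6 F_EXX = 0.6 × 490 = 294 MPa.
φR_n = 0.75 × 294 × 1442 × 10⁻³ = 318 kN.

φR_n ≈ 318 kN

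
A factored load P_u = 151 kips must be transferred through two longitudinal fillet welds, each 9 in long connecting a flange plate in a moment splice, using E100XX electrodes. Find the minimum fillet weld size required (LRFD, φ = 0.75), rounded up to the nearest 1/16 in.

E100XX → F_EXX = 100 ksi.
Total weld length L = 18 in.
Required throat t_e = P_u / (φ × 0.6 F_EXX × L) = 151 / (0.75 × 0.6 × 100 × 18) = 0.1864 in.
Required leg w = t_e / 0.707 = 0.2637 in → use 5/16 in.

w = 5/16 in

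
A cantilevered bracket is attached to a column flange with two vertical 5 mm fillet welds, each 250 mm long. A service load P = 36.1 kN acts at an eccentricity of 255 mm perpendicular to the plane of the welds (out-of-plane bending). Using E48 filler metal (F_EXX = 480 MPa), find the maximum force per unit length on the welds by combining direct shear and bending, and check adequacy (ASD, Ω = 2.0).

L_w = 2 × 250 = 500 mm; section modulus (unit throat) S = 2 × L²/6 = 20830 mm².
Direct shear f_v = P/L_w = 36.1×10³/500 = 72.2 N/mm.
Moment M = P × e = 36.1×10³ × 255 = 9205500 N·mm; bending f_b = M/S = 441.9 N/mm.
f_max = √(f_v² + f_b²) = √(72.2² + 441.9²) = 447.7 N/mm.
r_n/Ω = (1/2.0) × 0.6 × 480 × (0.707 × 5) = 509 N/mm → adequate.

f_max ≈ 448 N/mm; adequate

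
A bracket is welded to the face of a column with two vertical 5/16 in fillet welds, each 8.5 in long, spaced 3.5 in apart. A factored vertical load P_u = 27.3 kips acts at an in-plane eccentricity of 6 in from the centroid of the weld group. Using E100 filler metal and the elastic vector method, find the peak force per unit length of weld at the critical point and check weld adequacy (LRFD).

E100XX → F_EXX = 100 ksi.
Total weld length L_w = 17 in. Treat welds as unit-width lines.
Polar moment about centroid: J = 2[d³/12 + d(b/2)²] = 2[8.5³/12 + 8.5×1.75²] = 154.4 in³.
Direct shear f_v = P/L_w = 27.3 / 17 = 1.606 kip/in (vertical).
Torsion M = P·e = 27.3 × 6 = 163.8 kip·in.
Critical point at (x, y) = (1.75, 4.25) from centroid. f_tx = M·y/J = 4.508 kip/in; f_ty = M·x/J = 1.856 kip/in.
Resultant f_max = √[f_tx² + (f_v + f_ty)²] = √[4.508² + (1.606 + 1.856)²] = 5.684 kip/in.
Capacity per unit length: φr_n = 0.75 × 0.6 × 100 × (0.707 × 0.3125) = 9.942 kip/in.
5.684 ≤ 9.942 → adequate.

f_max ≈ 5.68 kip/in; adequate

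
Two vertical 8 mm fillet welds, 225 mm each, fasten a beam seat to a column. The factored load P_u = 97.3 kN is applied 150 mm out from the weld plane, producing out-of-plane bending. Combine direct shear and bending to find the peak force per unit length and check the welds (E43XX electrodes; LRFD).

E43XX → F_EXX = 430 MPa.
L_w = 2 × 225 = 450 mm; section modulus (unit throat) S = 2 × L²/6 = 16880 mm².
Direct shear f_v = P/L_w = 97.3×10³/450 = 216.2 N/mm.
Moment M = P × e = 97.3×10³ × 150 = 14595000 N·mm; bending f_b = M/S = 864.9 N/mm.
f_max = √(f_v² + f_b²) = √(216.2² + 864.9²) = 891.5 N/mm.
φr_n = 0.75 × 0.6 × 430 × (0.707 × 8) = 1094 N/mm → adequate.

f_max ≈ 892 N/mm; adequate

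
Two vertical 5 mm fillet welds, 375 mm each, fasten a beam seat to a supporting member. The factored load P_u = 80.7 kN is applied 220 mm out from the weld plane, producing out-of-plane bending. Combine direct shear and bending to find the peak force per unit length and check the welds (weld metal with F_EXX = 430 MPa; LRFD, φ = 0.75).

f_max ≈ 394 N/mm; adequate

L_w = 2 × 375 = 750 mm; section modulus (unit throat) S = 2 × L²/6 = 46880 mm².
Direct shear f_v = P/L_w = 80.7×10³/750 = 107.6 N/mm.
Moment M = P × e = 80.7×10³ × 220 = 17754000 N·mm; bending f_b = M/S = 378.8 N/mm.
f_max = √(f_v² + f_b²) = √(107.6² + 378.8²) = 393.7 N/mm.
φr_n = 0.75 × 0.6 × 430 × (0.707 × 5) = 684 N/mm → adequate.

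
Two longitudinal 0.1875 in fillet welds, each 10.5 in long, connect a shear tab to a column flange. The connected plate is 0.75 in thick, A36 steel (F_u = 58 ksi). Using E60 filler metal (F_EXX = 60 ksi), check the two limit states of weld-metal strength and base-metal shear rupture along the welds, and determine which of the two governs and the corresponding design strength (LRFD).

t_e = 0.707 × 0.1875 = 0.1326 in; L = 21 in.
Weld metal: φR_n = 0.75 × 0.6 × 60 × 0.1326 × 21 = 75.16 kips.
Base metal (shear rupture): φR_n = 0.75 × 0.6 × 58 × 0.75 × 21 = 411.1 kips.
Governing: weld metal.

φR_n ≈ 75.2 kips (weld metal governs)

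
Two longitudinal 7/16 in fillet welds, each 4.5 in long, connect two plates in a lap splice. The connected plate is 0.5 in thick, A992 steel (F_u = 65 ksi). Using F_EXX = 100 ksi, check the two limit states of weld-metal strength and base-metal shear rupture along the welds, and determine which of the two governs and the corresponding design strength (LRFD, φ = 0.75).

t_e = 0.707 × 0.4375 = 0.3093 in; L = 9 in.
Weld metal: φR_n = 0.75 × 0.6 × 100 × 0.3093 × 9 = 125.3 kips.
Base metal (shear rupture): φR_n = 0.75 × 0.6 × 65 × 0.5 × 9 = 131.6 kips.
Governing: weld metal.

φR_n ≈ 125 kips (weld metal governs)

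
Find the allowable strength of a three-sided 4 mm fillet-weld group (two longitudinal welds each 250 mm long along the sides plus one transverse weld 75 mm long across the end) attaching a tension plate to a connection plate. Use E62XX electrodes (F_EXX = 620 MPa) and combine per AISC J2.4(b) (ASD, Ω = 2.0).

R_n/Ω ≈ 302 kN

t_e = 0.707 × 4 = 2.828 mm.
R_nwl = 0.6 × 620 × 2.828 × 500 × 10⁻³ = 526 kN (longitudinal, 2 welds).
R_nwt = 0.6 × 620 × 2.828 × 75 × 10⁻³ = 78.9 kN (transverse, base value).
(i) R_nwl + R_nwt = 604.9 kN; (ii) 0.85 R_nwl + 1.5 R_nwt = 565.5 kN.
R_n = max = 604.9 kN [governs: (i)]; R_n/Ω = 302.5 kN.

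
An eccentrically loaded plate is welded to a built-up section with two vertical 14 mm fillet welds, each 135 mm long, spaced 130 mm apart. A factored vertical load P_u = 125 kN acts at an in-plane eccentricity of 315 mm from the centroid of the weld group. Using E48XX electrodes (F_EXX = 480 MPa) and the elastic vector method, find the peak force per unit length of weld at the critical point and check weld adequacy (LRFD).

Total weld length L_w = 270 mm. Treat welds as unit-width lines.
Polar moment about centroid: J = 2[d³/12 + d(b/2)²] = 2[135³/12 + 135×65²] = 1551000 mm³.
Direct shear f_v = P/L_w = 125×10³ / 270 = 463 N/mm (vertical).
Torsion M = P·e = 125×10³ × 315 = 39375000 N·mm.
Critical point at (x, y) = (65, 67.5) from centroid. f_tx = M·y/J = 1714 N/mm; f_ty = M·x/J = 1650 N/mm.
Resultant f_max = √[f_tx² + (f_v + f_ty)²] = √[1714² + (463 + 1650)²] = 2721 N/mm.
Capacity per unit length: φr_n = 0.75 × 0.6 × 480 × (0.707 × 14) = 2138 N/mm.
2721 > 2138 → NOT adequate.

f_max ≈ 2720 N/mm; NOT adequate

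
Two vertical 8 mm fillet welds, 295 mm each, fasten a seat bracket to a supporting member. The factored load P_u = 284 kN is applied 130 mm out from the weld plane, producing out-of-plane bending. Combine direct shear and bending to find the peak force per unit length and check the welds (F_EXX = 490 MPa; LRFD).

L_w = 2 × 295 = 590 mm; section modulus (unit throat) S = 2 × L²/6 = 29010 mm².
Direct shear f_v = P/L_w = 284×10³/590 = 481.4 N/mm.
Moment M = P × e = 284×10³ × 130 = 36920000 N·mm; bending f_b = M/S = 1273 N/mm.
f_max = √(f_v² + f_b²) = √(481.4² + 1273²) = 1361 N/mm.
φr_n = 0.75 × 0.6 × 490 × (0.707 × 8) = 1247 N/mm → NOT adequate.

f_max ≈ 1360 N/mm; NOT adequate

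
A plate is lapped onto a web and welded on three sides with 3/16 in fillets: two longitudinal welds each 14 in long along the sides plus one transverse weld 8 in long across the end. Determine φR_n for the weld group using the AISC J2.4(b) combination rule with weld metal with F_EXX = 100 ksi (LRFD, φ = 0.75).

φR_n ≈ 215 kip

t_e = 0.707 × 0.1875 = 0.1326 in.
R_nwl = 0.6 × 100 × 0.1326 × 28 = 222.7 kip (longitudinal, 2 welds).
R_nwt = 0.6 × 100 × 0.1326 × 8 = 63.63 kip (transverse, base value).
(i) R_nwl + R_nwt = 286.3 kip; (ii) 0.85 R_nwl + 1.5 R_nwt = 284.7 kip.
R_n = max = 286.3 kip [governs: (i)]; φR_n = 214.8 kip.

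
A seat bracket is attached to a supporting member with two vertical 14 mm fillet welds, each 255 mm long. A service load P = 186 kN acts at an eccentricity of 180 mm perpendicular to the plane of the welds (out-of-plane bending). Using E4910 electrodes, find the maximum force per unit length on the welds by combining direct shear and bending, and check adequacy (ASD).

E49XX → F_EXX = 490 MPa.
L_w = 2 × 255 = 510 mm; section modulus (unit throat) S = 2 × L²/6 = 21680 mm².
Direct shear f_v = P/L_w = 186×10³/510 = 364.7 N/mm.
Moment M = P × e = 186×10³ × 180 = 33480000 N·mm; bending f_b = M/S = 1545 N/mm.
f_max = √(f_v² + f_b²) = √(364.7² + 1545²) = 1587 N/mm.
r_n/Ω = (1/2.0) × 0.6 × 490 × (0.707 × 14) = 1455 N/mm → NOT adequate.

f_max ≈ 1590 N/mm; NOT adequate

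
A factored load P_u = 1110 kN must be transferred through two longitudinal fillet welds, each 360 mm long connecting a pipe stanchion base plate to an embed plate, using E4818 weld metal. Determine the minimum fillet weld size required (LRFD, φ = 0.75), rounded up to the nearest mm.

E48XX → F_EXX = 480 MPa.
Total weld length L = 720 mm.
Required throat t_e = P_u / (φ × 0.6 F_EXX × L) = 1110 / (0.75 × 0.6 × 480 × 720 × 10⁻³) = 7.137 mm.
Required leg w = t_e / 0.707 = 10.1 mm → use 11 mm.

w = 11 mm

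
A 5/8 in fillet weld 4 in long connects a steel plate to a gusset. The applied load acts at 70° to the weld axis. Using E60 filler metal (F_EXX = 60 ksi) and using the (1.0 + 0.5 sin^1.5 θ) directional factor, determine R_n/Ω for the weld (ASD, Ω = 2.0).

R_n/Ω ≈ 46.3 kip

t_e = 0.707 × 0.625 = 0.4419 in; A_we = 0.4419 × 4 = 1.767 in².
Directional factor: 1.0 + 0.5 sin^1.5(70°) = 1.455.
F_nw = 0.6 × 60 × 1.455 = 52.4 ksi.
R_n/Ω = (52.4 × 1.767) / 2.0 = 46.31 kip.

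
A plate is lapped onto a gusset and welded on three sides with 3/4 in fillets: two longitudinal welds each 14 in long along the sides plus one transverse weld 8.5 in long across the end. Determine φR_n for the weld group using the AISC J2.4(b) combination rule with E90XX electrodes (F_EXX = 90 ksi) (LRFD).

φR_n ≈ 785 kip

t_e = 0.707 × 0.75 = 0.5302 in.
R_nwl = 0.6 × 90 × 0.5302 × 28 = 801.7 kip (longitudinal, 2 welds).
R_nwt = 0.6 × 90 × 0.5302 × 8.5 = 243.4 kip (transverse, base value).
(i) R_nwl + R_nwt = 1045 kip; (ii) 0.85 R_nwl + 1.5 R_nwt = 1047 kip.
R_n = max = 1047 kip [governs: (ii)]; φR_n = 784.9 kip.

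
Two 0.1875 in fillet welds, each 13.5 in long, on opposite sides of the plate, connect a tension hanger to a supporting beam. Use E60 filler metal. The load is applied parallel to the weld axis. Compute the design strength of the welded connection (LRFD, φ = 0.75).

E60XX → F_EXX = 60 ksi.
Effective throat t_e = 0.707 × 0.1875 = 0.1326 in.
Total length L = 27 in; A_we = 0.1326 × 27 = 3.579 in².
F_nw = 0.6 F_EXX = 0.6 × 60 = 36 ksi.
φR_n = 0.75 × 36 × 3.579 = 96.64 kip.

φR_n ≈ 96.6 kip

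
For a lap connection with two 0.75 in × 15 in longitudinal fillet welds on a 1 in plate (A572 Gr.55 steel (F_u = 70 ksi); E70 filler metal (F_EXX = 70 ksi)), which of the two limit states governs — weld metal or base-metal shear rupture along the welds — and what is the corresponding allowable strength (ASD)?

t_e = 0.707 × 0.75 = 0.5302 in; L = 30 in.
Weld metal: R_n/Ω = (1/2.0) × 0.6 × 70 × 0.5302 × 30 = 334.1 kip.
Base metal (shear rupture): R_n/Ω = (1/2.0) × 0.6 × 70 × 1 × 30 = 630 kip.
Governing: weld metal.

R_n/Ω ≈ 334 kip (weld metal governs)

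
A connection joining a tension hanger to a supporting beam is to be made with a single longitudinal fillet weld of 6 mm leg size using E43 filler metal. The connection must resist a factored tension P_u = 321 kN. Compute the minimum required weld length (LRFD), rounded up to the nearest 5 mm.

L = 395 mm

E43XX → F_EXX = 430 MPa.
Throat t_e = 0.707 × 6 = 4.242 mm.
φr_n = 0.75 × 0.6 × 430 × 4.242 × 10⁻³ = 0.8208 kN/mm.
L_req = P_u / φr_n = 321 / 0.8208 = 391.1 mm total.
Round up → use L = 395 mm.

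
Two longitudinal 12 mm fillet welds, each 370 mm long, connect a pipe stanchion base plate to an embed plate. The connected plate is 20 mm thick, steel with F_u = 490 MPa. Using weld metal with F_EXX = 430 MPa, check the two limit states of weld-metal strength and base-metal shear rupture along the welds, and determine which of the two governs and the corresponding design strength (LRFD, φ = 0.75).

t_e = 0.707 × 12 = 8.484 mm; L = 740 mm.
Weld metal: φR_n = 0.75 × 0.6 × 430 × 8.484 × 740 × 10⁻³ = 1215 kN.
Base metal (shear rupture): φR_n = 0.75 × 0.6 × 490 × 20 × 740 × 10⁻³ = 3263 kN.
Governing: weld metal.

φR_n ≈ 1210 kN (weld metal governs)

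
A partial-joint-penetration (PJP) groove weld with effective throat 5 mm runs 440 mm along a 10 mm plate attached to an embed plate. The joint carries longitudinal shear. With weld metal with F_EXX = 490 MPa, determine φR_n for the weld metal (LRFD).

φR_n ≈ 485 kN

Effective throat (given) t_e = 5 mm.
A_we = 5 × 440 = 2200 mm².
F_nw = 0.6 F_EXX = 294 MPa.
φR_n = 0.75 × 294 × 2200 × 10⁻³ = 485.1 kN.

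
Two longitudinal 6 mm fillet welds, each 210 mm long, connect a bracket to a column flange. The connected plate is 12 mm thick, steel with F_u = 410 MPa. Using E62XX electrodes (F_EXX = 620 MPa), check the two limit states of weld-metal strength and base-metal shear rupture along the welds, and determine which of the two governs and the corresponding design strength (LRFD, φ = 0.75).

t_e = 0.707 × 6 = 4.242 mm; L = 420 mm.
Weld metal: φR_n = 0.75 × 0.6 × 620 × 4.242 × 420 × 10⁻³ = 497.1 kN.
Base metal (shear rupture): φR_n = 0.75 × 0.6 × 410 × 12 × 420 × 10⁻³ = 929.9 kN.
Governing: weld metal.

φR_n ≈ 497 kN (weld metal governs)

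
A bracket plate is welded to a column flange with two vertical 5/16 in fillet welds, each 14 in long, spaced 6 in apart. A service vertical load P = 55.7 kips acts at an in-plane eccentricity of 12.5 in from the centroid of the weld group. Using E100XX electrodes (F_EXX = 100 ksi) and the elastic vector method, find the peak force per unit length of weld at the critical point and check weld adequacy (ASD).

Total weld length L_w = 28 in. Treat welds as unit-width lines.
Polar moment about centroid: J = 2[d³/12 + d(b/2)²] = 2[14³/12 + 14×3²] = 709.3 in³.
Direct shear f_v = P/L_w = 55.7 / 28 = 1.989 kip/in (vertical).
Torsion M = P·e = 55.7 × 12.5 = 696.25 kip·in.
Critical point at (x, y) = (3, 7) from centroid. f_tx = M·y/J = 6.871 kip/in; f_ty = M·x/J = 2.945 kip/in.
Resultant f_max = √[f_tx² + (f_v + f_ty)²] = √[6.871² + (1.989 + 2.945)²] = 8.459 kip/in.
Capacity per unit length: r_n/Ω = (1/2.0) × 0.6 × 100 × (0.707 × 0.3125) = 6.628 kip/in.
8.459 > 6.628 → NOT adequate.

f_max ≈ 8.46 kip/in; NOT adequate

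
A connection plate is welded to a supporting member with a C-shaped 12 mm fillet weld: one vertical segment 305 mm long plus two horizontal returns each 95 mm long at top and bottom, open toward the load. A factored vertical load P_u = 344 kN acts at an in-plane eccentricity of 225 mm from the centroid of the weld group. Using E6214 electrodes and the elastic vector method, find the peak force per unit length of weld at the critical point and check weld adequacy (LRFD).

f_max ≈ 2240 N/mm; adequate

E62XX → F_EXX = 620 MPa.
Total weld length L_w = 495 mm. Treat welds as unit-width lines.
Centroid: x̄ = 2×95×47.5 / 495 = 18.23 mm from the vertical weld.
Polar moment about centroid: J = I_x + I_y = [305³/12 + 2×95×152.5²] + [305×18.23² + 2(95³/12 + 95×29.27²)] = 7190000 mm³.
Direct shear f_v = P/L_w = 344×10³ / 495 = 694.9 N/mm (vertical).
Torsion M = P·e = 344×10³ × 225 = 77400000 N·mm.
Critical point at (x, y) = (76.77, 152.5) from centroid. f_tx = M·y/J = 1642 N/mm; f_ty = M·x/J = 826.4 N/mm.
Resultant f_max = √[f_tx² + (f_v + f_ty)²] = √[1642² + (694.9 + 826.4)²] = 2238 N/mm.
Capacity per unit length: φr_n = 0.75 × 0.6 × 620 × (0.707 × 12) = 2367 N/mm.
2238 ≤ 2367 → adequate.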